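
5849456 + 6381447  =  12230903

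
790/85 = 158/17 = 9.29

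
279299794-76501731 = 202798063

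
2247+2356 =4603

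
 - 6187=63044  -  69231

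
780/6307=780/6307 = 0.12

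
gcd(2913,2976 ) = 3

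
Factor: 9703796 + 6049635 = 15753431 = 15753431^1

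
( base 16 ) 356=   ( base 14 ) 450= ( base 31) rh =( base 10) 854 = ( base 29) 10D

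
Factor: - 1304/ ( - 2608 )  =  2^( - 1) = 1/2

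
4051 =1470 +2581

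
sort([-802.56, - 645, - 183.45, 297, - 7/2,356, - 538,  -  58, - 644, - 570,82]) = [-802.56, - 645, -644, - 570,-538,-183.45, - 58, - 7/2, 82, 297,356 ] 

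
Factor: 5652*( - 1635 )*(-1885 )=2^2*3^3*5^2*13^1 * 29^1*109^1*157^1 = 17419322700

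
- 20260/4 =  - 5065 = -5065.00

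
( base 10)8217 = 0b10000000011001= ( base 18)1769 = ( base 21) id6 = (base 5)230332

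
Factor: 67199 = 11^1*41^1*149^1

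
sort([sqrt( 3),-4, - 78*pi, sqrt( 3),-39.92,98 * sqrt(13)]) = [ - 78*pi,-39.92, - 4, sqrt( 3),sqrt( 3),98*sqrt (13) ]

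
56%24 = 8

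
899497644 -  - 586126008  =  1485623652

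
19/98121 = 19/98121  =  0.00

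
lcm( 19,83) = 1577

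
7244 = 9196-1952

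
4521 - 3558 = 963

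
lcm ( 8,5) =40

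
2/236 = 1/118 = 0.01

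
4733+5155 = 9888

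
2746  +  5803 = 8549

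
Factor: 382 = 2^1*191^1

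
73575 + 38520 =112095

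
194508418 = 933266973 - 738758555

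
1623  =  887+736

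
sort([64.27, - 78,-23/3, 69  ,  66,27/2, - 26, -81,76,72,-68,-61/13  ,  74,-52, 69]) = [-81,-78,- 68, - 52, - 26, - 23/3, - 61/13,  27/2,64.27,66, 69 , 69, 72,74, 76 ]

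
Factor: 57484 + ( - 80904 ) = - 23420 = -2^2*5^1*1171^1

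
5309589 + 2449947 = 7759536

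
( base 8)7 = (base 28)7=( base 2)111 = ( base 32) 7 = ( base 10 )7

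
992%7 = 5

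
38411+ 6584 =44995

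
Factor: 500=2^2*5^3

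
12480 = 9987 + 2493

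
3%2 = 1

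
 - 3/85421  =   - 3/85421 = -0.00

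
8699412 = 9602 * 906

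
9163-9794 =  - 631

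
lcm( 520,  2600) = 2600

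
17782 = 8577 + 9205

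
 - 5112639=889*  (-5751 )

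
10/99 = 10/99 = 0.10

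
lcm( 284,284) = 284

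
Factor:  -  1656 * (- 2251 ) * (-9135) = -34052137560 = - 2^3*3^4*5^1*7^1 * 23^1 * 29^1*2251^1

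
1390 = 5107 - 3717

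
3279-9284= -6005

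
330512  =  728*454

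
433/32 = 433/32 = 13.53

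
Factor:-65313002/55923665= - 2^1*5^( - 1)*7^(-1 )*1597819^ (-1 )*32656501^1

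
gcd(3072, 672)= 96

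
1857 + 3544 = 5401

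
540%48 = 12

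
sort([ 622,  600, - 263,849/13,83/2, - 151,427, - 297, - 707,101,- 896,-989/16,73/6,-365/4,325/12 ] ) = [ - 896,-707, - 297,-263,-151,  -  365/4, -989/16,73/6,325/12,83/2,849/13,101,427,600,622 ] 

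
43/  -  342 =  - 1 + 299/342 = -0.13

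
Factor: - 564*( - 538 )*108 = 32770656= 2^5*3^4*47^1*269^1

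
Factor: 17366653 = 37^1*469369^1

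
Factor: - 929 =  - 929^1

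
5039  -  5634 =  - 595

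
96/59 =96/59 = 1.63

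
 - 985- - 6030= 5045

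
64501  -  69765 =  - 5264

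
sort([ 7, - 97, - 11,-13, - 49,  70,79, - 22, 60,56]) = [ - 97, - 49, - 22, - 13, - 11,7 , 56, 60 , 70,79] 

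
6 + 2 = 8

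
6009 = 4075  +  1934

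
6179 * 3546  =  21910734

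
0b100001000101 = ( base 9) 2812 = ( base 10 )2117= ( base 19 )5G8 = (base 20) 55h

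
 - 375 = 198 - 573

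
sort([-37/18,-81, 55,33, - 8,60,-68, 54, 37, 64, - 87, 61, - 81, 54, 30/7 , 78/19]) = [-87,  -  81,-81, - 68,  -  8, - 37/18,78/19 , 30/7,33, 37, 54,54, 55, 60,61, 64]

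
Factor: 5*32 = 160= 2^5*5^1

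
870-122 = 748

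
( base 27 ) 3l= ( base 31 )39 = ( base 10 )102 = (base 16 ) 66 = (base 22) 4E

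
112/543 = 112/543 =0.21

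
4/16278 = 2/8139 =0.00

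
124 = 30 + 94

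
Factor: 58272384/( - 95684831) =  - 2^7*3^1*11^( -1 )*263^1*577^1*8698621^(  -  1) 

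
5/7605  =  1/1521  =  0.00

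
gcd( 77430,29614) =2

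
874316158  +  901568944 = 1775885102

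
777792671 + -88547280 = 689245391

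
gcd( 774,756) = 18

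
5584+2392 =7976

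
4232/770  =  5  +  191/385 = 5.50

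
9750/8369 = 9750/8369 = 1.17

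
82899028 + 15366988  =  98266016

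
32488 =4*8122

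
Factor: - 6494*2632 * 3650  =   - 2^5*5^2*7^1*17^1 * 47^1*73^1*191^1 = - 62386559200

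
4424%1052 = 216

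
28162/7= 28162/7 = 4023.14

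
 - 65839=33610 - 99449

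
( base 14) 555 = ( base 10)1055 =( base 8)2037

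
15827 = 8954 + 6873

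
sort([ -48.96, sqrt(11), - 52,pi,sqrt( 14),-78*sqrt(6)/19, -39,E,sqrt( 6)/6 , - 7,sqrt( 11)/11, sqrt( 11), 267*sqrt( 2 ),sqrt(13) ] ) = [ - 52, - 48.96, - 39, -78*sqrt( 6 )/19,-7 , sqrt( 11 ) /11,sqrt( 6)/6,E, pi,  sqrt( 11),sqrt(11), sqrt(13 ),sqrt( 14 ),267*sqrt(2)]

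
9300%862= 680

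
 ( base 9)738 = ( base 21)17e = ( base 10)602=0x25A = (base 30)K2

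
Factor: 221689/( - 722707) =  - 13^1*41^( - 1)*17053^1*17627^ ( - 1)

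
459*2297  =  1054323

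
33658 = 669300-635642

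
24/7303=24/7303 = 0.00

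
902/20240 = 41/920 = 0.04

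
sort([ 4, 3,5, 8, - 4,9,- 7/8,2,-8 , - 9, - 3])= [ - 9,  -  8, - 4, - 3, - 7/8, 2 , 3, 4,5, 8, 9 ]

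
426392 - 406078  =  20314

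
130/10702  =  65/5351= 0.01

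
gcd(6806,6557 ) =83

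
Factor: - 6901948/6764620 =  - 1725487/1691155 = -  5^( - 1)*83^1*20789^1*338231^(-1 ) 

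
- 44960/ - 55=8992/11= 817.45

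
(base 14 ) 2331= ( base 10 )6119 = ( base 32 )5V7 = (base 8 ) 13747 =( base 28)7mf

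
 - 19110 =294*( - 65)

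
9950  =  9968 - 18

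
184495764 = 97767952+86727812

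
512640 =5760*89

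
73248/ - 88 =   -  833 + 7/11 = -832.36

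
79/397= 79/397 = 0.20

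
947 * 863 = 817261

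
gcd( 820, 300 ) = 20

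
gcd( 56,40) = 8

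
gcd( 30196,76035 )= 1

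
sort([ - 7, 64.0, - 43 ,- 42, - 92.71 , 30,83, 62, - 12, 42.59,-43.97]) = [ - 92.71, - 43.97, - 43, - 42, - 12,  -  7 , 30,42.59, 62,64.0, 83] 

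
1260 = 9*140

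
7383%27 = 12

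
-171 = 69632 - 69803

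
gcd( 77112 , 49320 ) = 72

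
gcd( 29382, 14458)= 2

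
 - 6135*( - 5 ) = 30675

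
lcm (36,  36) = 36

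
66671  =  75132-8461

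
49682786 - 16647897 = 33034889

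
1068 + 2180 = 3248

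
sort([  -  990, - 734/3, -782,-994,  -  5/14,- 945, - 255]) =[  -  994, - 990, - 945,- 782, - 255, - 734/3, - 5/14]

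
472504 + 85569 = 558073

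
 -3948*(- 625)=2467500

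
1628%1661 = 1628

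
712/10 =356/5 = 71.20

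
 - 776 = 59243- 60019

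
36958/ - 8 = - 18479/4 =- 4619.75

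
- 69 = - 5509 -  - 5440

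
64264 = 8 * 8033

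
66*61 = 4026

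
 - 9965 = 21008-30973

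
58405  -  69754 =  - 11349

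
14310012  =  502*28506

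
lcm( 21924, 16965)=1425060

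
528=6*88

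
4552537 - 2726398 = 1826139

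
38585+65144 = 103729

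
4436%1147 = 995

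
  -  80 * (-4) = 320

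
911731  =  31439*29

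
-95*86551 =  - 8222345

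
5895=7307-1412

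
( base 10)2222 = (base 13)101c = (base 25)3dm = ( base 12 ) 1352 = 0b100010101110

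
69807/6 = 11634 + 1/2 = 11634.50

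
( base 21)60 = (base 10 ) 126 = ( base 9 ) 150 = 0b1111110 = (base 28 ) 4E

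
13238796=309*42844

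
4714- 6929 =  - 2215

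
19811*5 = 99055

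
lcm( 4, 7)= 28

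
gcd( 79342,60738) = 2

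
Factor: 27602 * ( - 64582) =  - 1782592364=- 2^2 * 7^2*37^1*373^1 * 659^1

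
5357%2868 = 2489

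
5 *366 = 1830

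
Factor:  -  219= - 3^1*73^1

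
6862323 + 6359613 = 13221936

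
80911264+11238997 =92150261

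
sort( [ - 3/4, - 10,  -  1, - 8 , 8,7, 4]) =[ - 10, - 8, - 1, -3/4, 4, 7 , 8]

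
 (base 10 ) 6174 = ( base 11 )4703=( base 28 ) 7OE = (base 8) 14036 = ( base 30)6PO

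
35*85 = 2975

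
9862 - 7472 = 2390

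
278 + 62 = 340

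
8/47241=8/47241 = 0.00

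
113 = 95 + 18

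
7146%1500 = 1146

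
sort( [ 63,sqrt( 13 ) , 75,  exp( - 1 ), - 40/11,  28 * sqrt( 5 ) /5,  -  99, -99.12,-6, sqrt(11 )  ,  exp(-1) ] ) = [-99.12, - 99, - 6,  -  40/11, exp( - 1), exp( - 1 ), sqrt( 11),  sqrt ( 13),28*sqrt( 5 ) /5, 63,75 ]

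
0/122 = 0 = 0.00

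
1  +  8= 9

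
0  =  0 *500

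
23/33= 23/33 = 0.70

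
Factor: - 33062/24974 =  - 16531/12487 = -61^1*271^1*12487^(-1)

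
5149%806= 313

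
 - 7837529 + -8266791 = - 16104320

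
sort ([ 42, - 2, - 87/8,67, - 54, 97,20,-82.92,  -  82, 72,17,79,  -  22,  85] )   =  [ - 82.92,  -  82, - 54, - 22, - 87/8, - 2, 17,  20, 42, 67, 72,  79,85, 97]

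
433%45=28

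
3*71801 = 215403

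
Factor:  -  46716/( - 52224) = 229/256  =  2^( - 8) * 229^1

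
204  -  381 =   -  177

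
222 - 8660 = -8438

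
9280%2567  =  1579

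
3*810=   2430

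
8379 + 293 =8672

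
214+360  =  574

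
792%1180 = 792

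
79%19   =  3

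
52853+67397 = 120250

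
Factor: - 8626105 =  - 5^1*1725221^1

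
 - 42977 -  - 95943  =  52966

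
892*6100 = 5441200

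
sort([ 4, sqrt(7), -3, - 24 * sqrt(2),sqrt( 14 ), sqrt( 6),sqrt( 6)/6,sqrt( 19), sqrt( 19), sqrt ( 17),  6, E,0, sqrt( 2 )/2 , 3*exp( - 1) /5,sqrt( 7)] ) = [ - 24 * sqrt( 2),-3, 0, 3*exp( - 1)/5 , sqrt( 6)/6,sqrt( 2) /2,sqrt( 6),  sqrt(7),sqrt( 7 ), E , sqrt( 14), 4 , sqrt( 17),sqrt( 19), sqrt(19)  ,  6 ]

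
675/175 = 3 +6/7 = 3.86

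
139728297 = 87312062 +52416235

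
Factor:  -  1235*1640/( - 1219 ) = 2^3*5^2*13^1*19^1*23^( - 1 )*41^1*53^( - 1)= 2025400/1219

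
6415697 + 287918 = 6703615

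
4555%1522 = 1511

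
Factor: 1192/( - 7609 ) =  -  2^3  *  7^(- 1 )*149^1 *1087^(-1)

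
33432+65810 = 99242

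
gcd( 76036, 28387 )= 1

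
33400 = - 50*( - 668)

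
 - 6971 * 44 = - 306724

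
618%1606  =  618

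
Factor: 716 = 2^2*179^1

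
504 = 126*4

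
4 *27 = 108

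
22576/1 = 22576=22576.00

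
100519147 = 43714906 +56804241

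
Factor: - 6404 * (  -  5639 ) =36112156 = 2^2 * 1601^1*5639^1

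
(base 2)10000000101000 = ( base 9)12256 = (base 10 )8232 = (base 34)744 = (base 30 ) 94c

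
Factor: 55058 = 2^1*27529^1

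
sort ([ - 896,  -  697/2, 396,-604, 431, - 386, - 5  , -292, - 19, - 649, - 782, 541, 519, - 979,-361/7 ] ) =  [-979, - 896, - 782 , - 649, - 604, - 386,-697/2, - 292,-361/7, - 19, - 5 , 396, 431,519,  541 ] 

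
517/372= 517/372 = 1.39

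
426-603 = -177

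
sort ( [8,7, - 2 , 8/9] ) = [ - 2,8/9,7,8 ]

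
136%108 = 28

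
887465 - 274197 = 613268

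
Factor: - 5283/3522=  -2^( - 1 ) * 3^1 = - 3/2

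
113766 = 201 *566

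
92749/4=23187 + 1/4 = 23187.25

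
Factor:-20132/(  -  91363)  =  2^2*7^1 * 211^( - 1) * 433^( - 1 )*719^1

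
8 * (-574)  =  -4592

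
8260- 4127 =4133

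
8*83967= 671736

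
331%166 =165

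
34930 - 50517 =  - 15587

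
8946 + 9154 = 18100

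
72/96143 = 72/96143=0.00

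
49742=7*7106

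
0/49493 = 0 = 0.00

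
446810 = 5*89362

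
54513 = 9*6057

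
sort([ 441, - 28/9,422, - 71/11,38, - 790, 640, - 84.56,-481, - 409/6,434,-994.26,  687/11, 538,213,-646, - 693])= [ - 994.26,-790,-693, - 646,-481, - 84.56, - 409/6,-71/11, - 28/9, 38,687/11,213,  422 , 434 , 441 , 538,640 ]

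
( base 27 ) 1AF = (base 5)13024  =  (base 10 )1014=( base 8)1766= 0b1111110110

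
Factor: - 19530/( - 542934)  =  5/139 = 5^1*139^( - 1)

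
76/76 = 1 = 1.00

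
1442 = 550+892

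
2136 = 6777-4641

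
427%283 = 144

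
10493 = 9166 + 1327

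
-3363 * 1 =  - 3363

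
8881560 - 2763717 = 6117843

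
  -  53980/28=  - 13495/7 =- 1927.86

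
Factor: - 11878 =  - 2^1*5939^1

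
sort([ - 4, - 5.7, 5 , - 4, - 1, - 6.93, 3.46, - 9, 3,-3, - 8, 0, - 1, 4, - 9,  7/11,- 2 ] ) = [ - 9 , - 9, - 8, - 6.93,  -  5.7, - 4  ,-4, - 3,- 2, - 1, - 1,0,7/11,3,3.46,  4, 5 ]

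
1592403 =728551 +863852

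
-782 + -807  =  -1589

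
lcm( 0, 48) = 0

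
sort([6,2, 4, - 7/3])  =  [- 7/3, 2, 4 , 6 ]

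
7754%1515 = 179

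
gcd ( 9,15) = 3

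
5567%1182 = 839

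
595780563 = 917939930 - 322159367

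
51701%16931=908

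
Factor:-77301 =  - 3^3*7^1*409^1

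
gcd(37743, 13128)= 1641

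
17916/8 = 4479/2 = 2239.50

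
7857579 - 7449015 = 408564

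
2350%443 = 135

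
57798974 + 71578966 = 129377940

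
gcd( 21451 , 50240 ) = 1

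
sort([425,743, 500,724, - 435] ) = [ - 435, 425,500,724,743 ]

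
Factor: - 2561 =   -  13^1*197^1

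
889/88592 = 127/12656 = 0.01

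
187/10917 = 187/10917 = 0.02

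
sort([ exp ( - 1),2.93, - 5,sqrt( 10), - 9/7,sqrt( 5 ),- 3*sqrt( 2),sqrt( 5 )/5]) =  [ - 5, - 3 *sqrt ( 2 ), - 9/7,  exp(- 1),sqrt(5)/5,sqrt (5 ),2.93,sqrt( 10 ) ] 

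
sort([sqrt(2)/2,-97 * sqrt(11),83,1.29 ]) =[ - 97*sqrt(11),sqrt(2 ) /2,1.29, 83]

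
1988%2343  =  1988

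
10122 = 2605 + 7517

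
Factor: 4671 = 3^3*173^1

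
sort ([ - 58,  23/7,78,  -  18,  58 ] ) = [ - 58,- 18,23/7,58,78]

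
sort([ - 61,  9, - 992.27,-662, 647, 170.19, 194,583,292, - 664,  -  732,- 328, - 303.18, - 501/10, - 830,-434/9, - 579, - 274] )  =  [ - 992.27, - 830, - 732 , - 664,  -  662, - 579, - 328,-303.18, - 274 ,-61,  -  501/10, -434/9, 9,170.19, 194,  292, 583, 647 ] 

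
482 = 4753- 4271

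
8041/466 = 17 + 119/466= 17.26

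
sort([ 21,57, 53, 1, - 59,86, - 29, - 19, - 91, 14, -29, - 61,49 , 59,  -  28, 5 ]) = [ - 91, - 61, - 59, - 29, - 29,-28, - 19,1,5 , 14,21,49  ,  53, 57, 59,86]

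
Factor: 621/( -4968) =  - 1/8=- 2^( - 3) 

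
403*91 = 36673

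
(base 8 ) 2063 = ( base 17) 3C4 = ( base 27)1CM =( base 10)1075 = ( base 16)433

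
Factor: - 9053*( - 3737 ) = 11^1*37^1*101^1  *  823^1 = 33831061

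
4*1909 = 7636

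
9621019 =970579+8650440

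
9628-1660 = 7968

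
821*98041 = 80491661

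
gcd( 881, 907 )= 1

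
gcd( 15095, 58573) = 1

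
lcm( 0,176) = 0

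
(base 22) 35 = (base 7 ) 131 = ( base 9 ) 78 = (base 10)71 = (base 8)107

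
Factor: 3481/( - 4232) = -2^( - 3) * 23^(-2)*59^2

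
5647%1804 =235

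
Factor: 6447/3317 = 3^1 * 7^1*31^(-1)*107^( - 1 )*307^1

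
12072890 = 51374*235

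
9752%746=54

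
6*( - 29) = - 174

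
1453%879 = 574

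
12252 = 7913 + 4339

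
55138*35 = 1929830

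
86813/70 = 1240+13/70 = 1240.19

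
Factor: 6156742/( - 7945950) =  - 3^(-1) * 5^( - 2)*52973^( - 1 )*3078371^1=- 3078371/3972975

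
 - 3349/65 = - 3349/65 = - 51.52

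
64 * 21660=1386240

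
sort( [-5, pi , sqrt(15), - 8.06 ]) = [- 8.06,  -  5, pi, sqrt(15 ) ]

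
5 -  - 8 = 13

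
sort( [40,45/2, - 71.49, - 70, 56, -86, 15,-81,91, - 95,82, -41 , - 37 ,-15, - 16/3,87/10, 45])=[-95, - 86 , - 81,-71.49 ,-70, - 41, - 37, - 15, - 16/3, 87/10,15, 45/2,  40, 45, 56,82, 91]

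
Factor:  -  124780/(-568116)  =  3^( - 2)*5^1*17^1*43^ (  -  1 )=85/387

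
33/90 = 11/30 = 0.37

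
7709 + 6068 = 13777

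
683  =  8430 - 7747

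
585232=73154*8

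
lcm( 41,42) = 1722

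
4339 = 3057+1282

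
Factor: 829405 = 5^1*31^1 * 5351^1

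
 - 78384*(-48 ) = 3762432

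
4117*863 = 3552971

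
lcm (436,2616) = 2616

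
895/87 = 10 + 25/87 = 10.29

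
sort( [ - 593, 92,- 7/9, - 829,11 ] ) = [ - 829, - 593, - 7/9 , 11, 92 ]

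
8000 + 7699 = 15699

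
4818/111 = 43 + 15/37 = 43.41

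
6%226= 6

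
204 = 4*51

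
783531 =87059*9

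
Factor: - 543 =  - 3^1*181^1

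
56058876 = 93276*601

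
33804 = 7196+26608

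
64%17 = 13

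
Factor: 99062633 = 23^1 * 107^1 * 40253^1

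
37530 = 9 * 4170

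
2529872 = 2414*1048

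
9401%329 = 189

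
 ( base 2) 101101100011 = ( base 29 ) 3df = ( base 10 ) 2915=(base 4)231203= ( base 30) 375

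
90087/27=30029/9= 3336.56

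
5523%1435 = 1218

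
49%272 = 49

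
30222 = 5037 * 6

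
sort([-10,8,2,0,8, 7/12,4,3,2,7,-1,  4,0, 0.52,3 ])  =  [ - 10,  -  1,0,0,0.52, 7/12, 2, 2,3,3 , 4,4, 7,8,8 ]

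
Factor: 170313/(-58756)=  - 429/148  =  - 2^ ( -2 )*3^1*11^1*13^1*37^( - 1) 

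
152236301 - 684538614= - 532302313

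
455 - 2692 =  -2237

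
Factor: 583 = 11^1*53^1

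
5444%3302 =2142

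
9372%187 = 22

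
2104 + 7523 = 9627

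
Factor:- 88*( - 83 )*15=109560= 2^3*3^1*5^1* 11^1*83^1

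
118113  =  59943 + 58170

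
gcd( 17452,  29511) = 1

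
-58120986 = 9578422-67699408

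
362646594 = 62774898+299871696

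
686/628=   1 + 29/314=1.09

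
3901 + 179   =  4080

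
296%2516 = 296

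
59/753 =59/753  =  0.08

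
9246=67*138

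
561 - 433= 128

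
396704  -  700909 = - 304205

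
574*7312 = 4197088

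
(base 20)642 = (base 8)4662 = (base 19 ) 6gc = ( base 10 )2482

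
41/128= 41/128 =0.32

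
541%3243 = 541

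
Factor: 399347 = 13^2 * 17^1*139^1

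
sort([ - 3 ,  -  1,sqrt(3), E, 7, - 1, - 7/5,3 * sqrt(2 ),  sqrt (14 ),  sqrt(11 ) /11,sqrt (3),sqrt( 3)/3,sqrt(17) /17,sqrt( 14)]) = [- 3,-7/5,-1, - 1,sqrt(17 )/17, sqrt(11 )/11,sqrt (3)/3, sqrt(3), sqrt( 3),E, sqrt( 14),sqrt( 14),3*sqrt(2),  7]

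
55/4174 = 55/4174 = 0.01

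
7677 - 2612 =5065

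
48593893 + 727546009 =776139902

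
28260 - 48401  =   - 20141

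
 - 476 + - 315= -791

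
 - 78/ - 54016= 39/27008 = 0.00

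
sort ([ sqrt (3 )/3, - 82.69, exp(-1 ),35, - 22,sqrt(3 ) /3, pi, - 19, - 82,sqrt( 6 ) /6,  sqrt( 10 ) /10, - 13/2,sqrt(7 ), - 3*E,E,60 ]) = [-82.69,  -  82, - 22 ,  -  19, - 3*E, - 13/2,sqrt ( 10)/10,exp( -1 ), sqrt( 6 )/6,sqrt ( 3 )/3,sqrt( 3)/3,sqrt( 7),E, pi,35,60] 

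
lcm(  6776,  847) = 6776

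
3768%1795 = 178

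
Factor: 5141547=3^2 * 397^1*1439^1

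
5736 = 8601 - 2865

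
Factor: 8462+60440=68902 = 2^1*47^1 * 733^1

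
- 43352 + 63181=19829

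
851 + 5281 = 6132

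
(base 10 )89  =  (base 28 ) 35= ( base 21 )45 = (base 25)3e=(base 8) 131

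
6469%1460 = 629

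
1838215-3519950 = - 1681735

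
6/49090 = 3/24545 = 0.00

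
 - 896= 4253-5149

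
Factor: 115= 5^1*23^1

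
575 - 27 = 548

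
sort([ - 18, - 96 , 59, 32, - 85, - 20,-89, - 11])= [ - 96, - 89 , - 85, - 20, - 18,- 11, 32, 59]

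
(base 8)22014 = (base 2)10010000001100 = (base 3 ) 110122210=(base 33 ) 8FL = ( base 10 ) 9228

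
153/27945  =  17/3105 = 0.01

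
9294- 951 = 8343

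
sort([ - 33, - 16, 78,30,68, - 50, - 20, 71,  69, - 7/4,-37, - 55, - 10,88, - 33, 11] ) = [  -  55, - 50 ,-37, - 33, - 33, - 20, - 16, - 10,-7/4,11, 30,68,  69,71,78,88 ] 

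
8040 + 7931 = 15971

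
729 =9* 81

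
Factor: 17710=2^1 * 5^1*7^1*11^1*23^1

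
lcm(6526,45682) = 45682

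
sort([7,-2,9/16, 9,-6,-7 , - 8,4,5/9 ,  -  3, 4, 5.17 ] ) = [ - 8,-7,  -  6, - 3, -2,5/9, 9/16, 4, 4, 5.17,  7,  9 ]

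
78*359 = 28002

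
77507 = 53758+23749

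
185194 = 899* 206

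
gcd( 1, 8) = 1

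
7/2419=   7/2419  =  0.00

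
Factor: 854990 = 2^1*5^1 * 193^1*443^1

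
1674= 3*558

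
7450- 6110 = 1340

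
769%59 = 2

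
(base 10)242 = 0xf2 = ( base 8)362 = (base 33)7b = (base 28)8I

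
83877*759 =63662643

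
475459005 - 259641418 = 215817587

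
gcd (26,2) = 2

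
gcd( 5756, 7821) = 1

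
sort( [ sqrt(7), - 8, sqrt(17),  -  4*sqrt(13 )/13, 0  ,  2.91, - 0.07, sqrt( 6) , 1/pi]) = [ - 8, - 4*sqrt(13)/13, - 0.07,0, 1/pi,sqrt(6),sqrt(7), 2.91, sqrt (17)]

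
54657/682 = 80 + 97/682=80.14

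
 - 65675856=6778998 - 72454854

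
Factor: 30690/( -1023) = -2^1*3^1*5^1 = - 30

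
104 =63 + 41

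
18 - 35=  - 17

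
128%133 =128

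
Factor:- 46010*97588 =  - 2^3*5^1*31^1*43^1*107^1* 787^1 = - 4490023880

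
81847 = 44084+37763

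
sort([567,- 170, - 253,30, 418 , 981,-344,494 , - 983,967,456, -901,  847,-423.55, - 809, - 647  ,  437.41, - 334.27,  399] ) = [-983, - 901, - 809, - 647, - 423.55, - 344, - 334.27, - 253, - 170,30,399, 418, 437.41,456,494,567,847,967, 981] 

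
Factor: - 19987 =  - 11^1*23^1*79^1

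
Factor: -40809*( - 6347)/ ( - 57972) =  - 2^(  -  2)*11^1*61^1*223^1 * 577^1*4831^ ( - 1)= -  86338241/19324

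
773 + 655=1428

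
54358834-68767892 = -14409058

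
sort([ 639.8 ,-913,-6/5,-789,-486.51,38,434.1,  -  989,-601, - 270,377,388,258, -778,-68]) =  [-989, -913,-789,- 778,- 601, - 486.51, - 270, - 68, - 6/5,38, 258 , 377,388,434.1,639.8 ]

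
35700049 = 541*65989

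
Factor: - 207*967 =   -  3^2*23^1*967^1=- 200169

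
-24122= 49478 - 73600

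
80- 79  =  1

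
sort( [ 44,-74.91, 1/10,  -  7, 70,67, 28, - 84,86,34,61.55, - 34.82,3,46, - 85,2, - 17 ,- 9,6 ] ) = [ -85, - 84, - 74.91, - 34.82, - 17, - 9,  -  7,1/10,2 , 3, 6,28, 34,44, 46, 61.55,  67, 70, 86 ] 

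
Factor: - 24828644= - 2^2*31^1*200231^1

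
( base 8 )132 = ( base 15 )60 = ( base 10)90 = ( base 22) 42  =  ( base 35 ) 2K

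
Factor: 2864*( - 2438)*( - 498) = 2^6*3^1*23^1*53^1*83^1 * 179^1 = 3477251136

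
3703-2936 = 767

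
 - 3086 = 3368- 6454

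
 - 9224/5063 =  - 9224/5063 = - 1.82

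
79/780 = 79/780 = 0.10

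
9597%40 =37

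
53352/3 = 17784  =  17784.00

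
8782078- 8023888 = 758190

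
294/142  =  147/71= 2.07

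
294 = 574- 280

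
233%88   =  57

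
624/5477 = 624/5477= 0.11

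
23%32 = 23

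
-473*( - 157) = 74261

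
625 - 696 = - 71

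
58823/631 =93 + 140/631 = 93.22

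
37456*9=337104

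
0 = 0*8737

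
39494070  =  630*62689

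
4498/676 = 6+17/26 = 6.65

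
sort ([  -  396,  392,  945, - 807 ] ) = [-807,- 396,392,  945 ] 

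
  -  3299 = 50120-53419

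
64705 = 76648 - 11943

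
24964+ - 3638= 21326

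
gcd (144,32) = 16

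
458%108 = 26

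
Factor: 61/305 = 1/5= 5^( - 1 )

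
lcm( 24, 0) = 0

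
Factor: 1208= 2^3*151^1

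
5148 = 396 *13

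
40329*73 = 2944017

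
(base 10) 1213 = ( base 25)1ND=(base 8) 2275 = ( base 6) 5341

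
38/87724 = 19/43862 =0.00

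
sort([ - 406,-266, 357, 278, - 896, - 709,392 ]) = [-896, - 709, -406,-266, 278,357,  392 ] 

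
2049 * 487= 997863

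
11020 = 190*58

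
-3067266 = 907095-3974361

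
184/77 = 2  +  30/77 = 2.39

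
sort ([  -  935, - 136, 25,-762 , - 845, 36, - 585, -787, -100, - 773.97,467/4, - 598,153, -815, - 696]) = [  -  935, - 845,  -  815, - 787 , - 773.97,  -  762, - 696,- 598, - 585, -136, - 100,25,36,467/4, 153 ]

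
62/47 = 62/47  =  1.32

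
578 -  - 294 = 872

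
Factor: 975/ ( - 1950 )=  - 1/2 = - 2^ (-1 ) 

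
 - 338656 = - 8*42332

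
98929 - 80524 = 18405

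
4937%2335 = 267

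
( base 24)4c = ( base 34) 36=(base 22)4k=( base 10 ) 108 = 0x6C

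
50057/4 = 12514 + 1/4=12514.25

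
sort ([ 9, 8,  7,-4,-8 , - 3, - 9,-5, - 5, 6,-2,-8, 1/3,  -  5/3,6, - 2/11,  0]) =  [ - 9, - 8 , - 8,-5,-5, - 4,-3, - 2, - 5/3, - 2/11,0,1/3,6, 6, 7, 8 , 9] 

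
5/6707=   5/6707 = 0.00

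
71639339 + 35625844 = 107265183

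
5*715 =3575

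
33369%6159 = 2574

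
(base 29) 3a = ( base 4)1201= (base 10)97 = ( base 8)141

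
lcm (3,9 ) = 9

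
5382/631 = 8 + 334/631 = 8.53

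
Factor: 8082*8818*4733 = 337307070708 = 2^2*3^2 * 449^1*4409^1* 4733^1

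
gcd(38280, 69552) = 24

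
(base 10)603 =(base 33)I9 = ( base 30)K3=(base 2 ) 1001011011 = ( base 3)211100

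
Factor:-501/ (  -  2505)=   1/5 = 5^( - 1 ) 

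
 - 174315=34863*( - 5 )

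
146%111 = 35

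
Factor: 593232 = 2^4*3^1*17^1 * 727^1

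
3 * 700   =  2100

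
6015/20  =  1203/4= 300.75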